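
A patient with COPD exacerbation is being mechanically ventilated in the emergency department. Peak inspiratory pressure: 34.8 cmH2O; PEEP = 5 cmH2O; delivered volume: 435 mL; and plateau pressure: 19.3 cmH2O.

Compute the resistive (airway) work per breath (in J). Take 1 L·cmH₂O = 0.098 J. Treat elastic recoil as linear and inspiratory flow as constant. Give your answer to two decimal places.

With constant inspiratory flow the resistive pressure is constant at PIP − Pplat = 34.8 − 19.3 = 15.5 cmH2O, so resistive work = 15.5 × 0.435 = 6.743 L·cmH2O.
× 0.098 J/(L·cmH2O) → 0.6608 J.

0.66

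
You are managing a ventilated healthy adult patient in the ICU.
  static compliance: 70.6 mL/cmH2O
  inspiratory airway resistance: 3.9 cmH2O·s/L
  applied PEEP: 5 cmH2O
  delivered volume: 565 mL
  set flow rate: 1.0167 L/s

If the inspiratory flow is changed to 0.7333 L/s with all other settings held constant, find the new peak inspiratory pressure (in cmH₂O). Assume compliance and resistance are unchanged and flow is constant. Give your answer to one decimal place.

15.9

PIP = Vt/C + R·V̇ + PEEP (constant-flow equation of motion).
Only the resistive term changes: ΔPIP = R × ΔV̇ = 3.9 × (0.7333 − 1.0167) = 3.9 × -0.2834 = -1.105 cmH2O.
Original PIP = 565/70.6 + 3.9×1.0167 + 5 = 16.968 cmH2O; new PIP = 16.968 + (-1.105) = 15.863 cmH2O.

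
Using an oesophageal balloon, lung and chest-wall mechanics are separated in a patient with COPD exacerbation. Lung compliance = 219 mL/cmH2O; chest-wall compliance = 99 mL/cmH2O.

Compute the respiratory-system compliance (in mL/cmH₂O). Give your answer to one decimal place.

Lung and chest wall are elastances in series: 1/Crs = 1/CL + 1/Ccw.
1/Crs = 1/219 + 1/99 = 0.01467.
Crs = 68.166 mL/cmH2O.

68.2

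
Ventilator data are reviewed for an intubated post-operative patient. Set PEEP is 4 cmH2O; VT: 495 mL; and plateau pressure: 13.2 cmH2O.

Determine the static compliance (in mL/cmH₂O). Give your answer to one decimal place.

Cstat = Vt / (Pplat − PEEP) = 495 / (13.2 − 4) = 495 / 9.2 = 53.804 mL/cmH2O.

53.8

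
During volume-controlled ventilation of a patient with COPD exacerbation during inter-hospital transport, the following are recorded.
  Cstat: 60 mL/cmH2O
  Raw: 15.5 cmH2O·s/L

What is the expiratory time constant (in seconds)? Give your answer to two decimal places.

τ = R × C = 15.5 × 60 mL/cmH2O = 15.5 × 0.060 L/cmH2O = 0.93 s.

0.93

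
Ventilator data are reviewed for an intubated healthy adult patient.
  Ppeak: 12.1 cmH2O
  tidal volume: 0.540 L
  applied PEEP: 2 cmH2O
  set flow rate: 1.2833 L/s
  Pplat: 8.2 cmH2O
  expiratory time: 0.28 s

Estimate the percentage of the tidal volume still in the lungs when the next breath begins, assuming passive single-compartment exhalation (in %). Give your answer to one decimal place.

34.7

R = (PIP − Pplat)/V̇ = (12.1 − 8.2) / 1.2833 = 3.9/1.2833 = 3.039 cmH2O·s/L.
C = Vt/(Pplat − PEEP) = 540.0 / (8.2 − 2) = 540.0/6.2 = 87.097 mL/cmH2O.
τ = R × C = 3.039 × 0.0871 L/cmH2O = 0.2647 s.
Fraction remaining at end-expiration = e^(−Te/τ) = e^(−0.28/0.2647) = 0.3472 → 34.72%.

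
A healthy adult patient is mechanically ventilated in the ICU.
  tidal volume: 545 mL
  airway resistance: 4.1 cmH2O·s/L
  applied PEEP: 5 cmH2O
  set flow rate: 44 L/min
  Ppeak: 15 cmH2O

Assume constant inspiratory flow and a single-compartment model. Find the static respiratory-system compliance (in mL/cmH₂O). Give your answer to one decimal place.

77.9

Flow: 44 L/min ÷ 60 = 0.7333 L/s.
Equation of motion (constant flow): PIP = Vt/C + R·V̇ + PEEP.
Vt/C = PIP − R·V̇ − PEEP = 15 − 4.1×0.7333 − 5 = 15 − 3.007 − 5 = 6.993 cmH2O.
C = Vt / 6.993 = 545 / 6.993 = 77.935 mL/cmH2O.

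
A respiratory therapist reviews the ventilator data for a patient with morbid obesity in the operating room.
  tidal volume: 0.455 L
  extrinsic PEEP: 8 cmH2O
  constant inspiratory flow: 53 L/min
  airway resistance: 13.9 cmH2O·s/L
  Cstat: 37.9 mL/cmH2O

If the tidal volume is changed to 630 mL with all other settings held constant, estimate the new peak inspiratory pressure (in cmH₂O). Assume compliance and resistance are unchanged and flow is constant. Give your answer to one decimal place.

36.9

Flow: 53 L/min ÷ 60 = 0.8833 L/s.
PIP = Vt/C + R·V̇ + PEEP (constant-flow equation of motion).
Only the elastic term changes: ΔPIP = ΔVt / C = (630 − 455) / 37.9 = 4.617 cmH2O.
Original PIP = 455/37.9 + 13.9×0.8833 + 8 = 32.283 cmH2O; new PIP = 32.283 + (4.617) = 36.9 cmH2O.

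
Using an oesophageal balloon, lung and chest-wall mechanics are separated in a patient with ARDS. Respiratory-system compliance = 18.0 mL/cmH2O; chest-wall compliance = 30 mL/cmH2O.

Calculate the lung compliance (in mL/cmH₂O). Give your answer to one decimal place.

1/CL = 1/Crs − 1/Ccw.
1/CL = 1/18.0 − 1/30 = 0.02222.
CL = 45.005 mL/cmH2O.

45.0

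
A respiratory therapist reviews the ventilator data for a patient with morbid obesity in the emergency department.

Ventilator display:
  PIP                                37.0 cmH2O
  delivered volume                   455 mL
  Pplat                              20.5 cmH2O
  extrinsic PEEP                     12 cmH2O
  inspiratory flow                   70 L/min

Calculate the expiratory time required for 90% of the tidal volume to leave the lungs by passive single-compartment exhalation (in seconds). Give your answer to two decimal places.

1.74

Flow: 70 L/min ÷ 60 = 1.1667 L/s.
R = (PIP − Pplat)/V̇ = (37.0 − 20.5) / 1.1667 = 16.5/1.1667 = 14.142 cmH2O·s/L.
C = Vt/(Pplat − PEEP) = 455.0 / (20.5 − 12) = 455.0/8.5 = 53.529 mL/cmH2O.
τ = R × C = 14.142 × 0.05353 L/cmH2O = 0.757 s.
t = −τ·ln(1 − 0.90) = −0.757·ln(0.1) = 1.743 s.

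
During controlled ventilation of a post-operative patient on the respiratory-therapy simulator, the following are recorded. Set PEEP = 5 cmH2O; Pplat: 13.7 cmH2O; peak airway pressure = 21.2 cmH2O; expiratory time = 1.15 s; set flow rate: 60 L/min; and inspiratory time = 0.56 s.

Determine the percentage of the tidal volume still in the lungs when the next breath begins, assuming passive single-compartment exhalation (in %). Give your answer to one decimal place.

9.2

Flow: 60 L/min ÷ 60 = 1 L/s.
Vt = flow × Ti = 1 L/s × 0.56 s × 1000 mL/L = 560.0 mL.
R = (PIP − Pplat)/V̇ = (21.2 − 13.7) / 1 = 7.5/1 = 7.5 cmH2O·s/L.
C = Vt/(Pplat − PEEP) = 560.0 / (13.7 − 5) = 560.0/8.7 = 64.368 mL/cmH2O.
τ = R × C = 7.5 × 0.06437 L/cmH2O = 0.4828 s.
Fraction remaining at end-expiration = e^(−Te/τ) = e^(−1.15/0.4828) = 0.09237 → 9.237%.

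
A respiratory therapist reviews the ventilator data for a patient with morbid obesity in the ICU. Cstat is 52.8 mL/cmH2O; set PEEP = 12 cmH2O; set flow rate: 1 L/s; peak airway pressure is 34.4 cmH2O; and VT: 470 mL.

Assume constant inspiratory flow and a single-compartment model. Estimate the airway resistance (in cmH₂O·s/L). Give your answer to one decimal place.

13.5

Equation of motion (constant flow): PIP = Vt/C + R·V̇ + PEEP.
R·V̇ = PIP − Vt/C − PEEP = 34.4 − 470/52.8 − 12 = 34.4 − 8.902 − 12 = 13.498 cmH2O.
R = 13.498 / 1 = 13.498 cmH2O·s/L.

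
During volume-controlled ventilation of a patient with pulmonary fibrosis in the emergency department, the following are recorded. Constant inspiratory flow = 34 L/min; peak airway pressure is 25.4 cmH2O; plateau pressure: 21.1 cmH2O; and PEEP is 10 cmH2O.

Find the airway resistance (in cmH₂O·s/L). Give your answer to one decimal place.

Flow: 34 L/min ÷ 60 = 0.5667 L/s.
Raw = (PIP − Pplat) / flow = (25.4 − 21.1) / 0.5667 = 4.3 / 0.5667 = 7.588 cmH2O·s/L.

7.6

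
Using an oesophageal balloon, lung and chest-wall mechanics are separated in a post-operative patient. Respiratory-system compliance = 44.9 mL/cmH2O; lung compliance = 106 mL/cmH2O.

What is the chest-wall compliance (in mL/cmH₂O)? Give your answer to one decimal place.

77.9

1/Ccw = 1/Crs − 1/CL.
1/Ccw = 1/44.9 − 1/106 = 0.01284.
Ccw = 77.882 mL/cmH2O.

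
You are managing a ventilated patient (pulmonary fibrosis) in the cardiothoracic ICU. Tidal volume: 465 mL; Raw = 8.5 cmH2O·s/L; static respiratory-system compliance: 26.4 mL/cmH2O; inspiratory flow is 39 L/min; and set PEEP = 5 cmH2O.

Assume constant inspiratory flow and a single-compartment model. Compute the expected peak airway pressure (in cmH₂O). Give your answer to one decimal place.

28.1

Flow: 39 L/min ÷ 60 = 0.65 L/s.
Equation of motion (constant flow): PIP = Vt/C + R·V̇ + PEEP.
PIP = 465/26.4 + 8.5×0.65 + 5 = 17.614 + 5.525 + 5 = 28.139 cmH2O.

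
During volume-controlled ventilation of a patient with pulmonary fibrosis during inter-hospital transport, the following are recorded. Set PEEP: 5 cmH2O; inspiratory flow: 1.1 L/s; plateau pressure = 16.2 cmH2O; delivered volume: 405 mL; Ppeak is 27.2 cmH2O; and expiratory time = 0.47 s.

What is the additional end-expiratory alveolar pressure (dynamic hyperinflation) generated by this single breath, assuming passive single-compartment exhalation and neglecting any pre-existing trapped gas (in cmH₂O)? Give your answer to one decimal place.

3.1

R = (PIP − Pplat)/V̇ = (27.2 − 16.2) / 1.1 = 11.0/1.1 = 10.0 cmH2O·s/L.
C = Vt/(Pplat − PEEP) = 405.0 / (16.2 − 5) = 405.0/11.2 = 36.161 mL/cmH2O.
τ = R × C = 10.0 × 0.03616 L/cmH2O = 0.3616 s.
Fraction remaining = e^(−Te/τ) = e^(−0.47/0.3616) = 0.2726; trapped volume = 405.0 × 0.2726 = 110.4 mL.
Additional alveolar pressure from trapping ≈ V_trapped / C = 110.4 / 36.161 = 3.053 cmH2O.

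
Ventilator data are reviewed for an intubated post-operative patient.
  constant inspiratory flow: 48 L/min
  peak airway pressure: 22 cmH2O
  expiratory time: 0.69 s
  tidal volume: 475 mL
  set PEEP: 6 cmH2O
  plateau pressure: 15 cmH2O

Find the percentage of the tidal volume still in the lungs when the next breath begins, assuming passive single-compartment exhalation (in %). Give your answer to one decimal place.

Flow: 48 L/min ÷ 60 = 0.8 L/s.
R = (PIP − Pplat)/V̇ = (22 − 15) / 0.8 = 7.0/0.8 = 8.75 cmH2O·s/L.
C = Vt/(Pplat − PEEP) = 475.0 / (15 − 6) = 475.0/9.0 = 52.778 mL/cmH2O.
τ = R × C = 8.75 × 0.05278 L/cmH2O = 0.4618 s.
Fraction remaining at end-expiration = e^(−Te/τ) = e^(−0.69/0.4618) = 0.2244 → 22.44%.

22.4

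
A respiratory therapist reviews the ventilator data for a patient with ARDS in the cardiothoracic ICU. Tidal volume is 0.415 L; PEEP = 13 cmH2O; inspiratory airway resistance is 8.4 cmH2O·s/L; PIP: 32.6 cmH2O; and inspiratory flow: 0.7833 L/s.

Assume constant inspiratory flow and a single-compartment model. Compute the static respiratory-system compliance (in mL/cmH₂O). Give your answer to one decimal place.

Equation of motion (constant flow): PIP = Vt/C + R·V̇ + PEEP.
Vt/C = PIP − R·V̇ − PEEP = 32.6 − 8.4×0.7833 − 13 = 32.6 − 6.58 − 13 = 13.02 cmH2O.
C = Vt / 13.02 = 415 / 13.02 = 31.874 mL/cmH2O.

31.9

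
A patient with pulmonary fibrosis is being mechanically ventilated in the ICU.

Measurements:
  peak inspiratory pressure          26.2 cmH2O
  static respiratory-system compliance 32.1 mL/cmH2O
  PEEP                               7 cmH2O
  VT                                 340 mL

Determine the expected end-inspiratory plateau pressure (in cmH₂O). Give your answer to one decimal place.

17.6

Pplat = PEEP + Vt / Cstat = 7 + 340 / 32.1 = 7 + 10.592 = 17.592 cmH2O.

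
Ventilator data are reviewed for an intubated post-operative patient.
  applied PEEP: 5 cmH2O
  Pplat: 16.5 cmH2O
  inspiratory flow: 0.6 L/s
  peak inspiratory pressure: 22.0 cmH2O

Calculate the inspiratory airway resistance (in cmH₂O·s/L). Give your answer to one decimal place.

9.2

Raw = (PIP − Pplat) / flow = (22.0 − 16.5) / 0.6 = 5.5 / 0.6 = 9.167 cmH2O·s/L.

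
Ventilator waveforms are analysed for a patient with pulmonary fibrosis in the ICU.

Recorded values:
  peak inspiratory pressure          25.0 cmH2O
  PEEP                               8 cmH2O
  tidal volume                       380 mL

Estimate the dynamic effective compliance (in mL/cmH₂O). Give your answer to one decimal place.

22.4

Dynamic compliance = Vt / (PIP − PEEP) = 380 / (25.0 − 8) = 380 / 17.0 = 22.353 mL/cmH2O.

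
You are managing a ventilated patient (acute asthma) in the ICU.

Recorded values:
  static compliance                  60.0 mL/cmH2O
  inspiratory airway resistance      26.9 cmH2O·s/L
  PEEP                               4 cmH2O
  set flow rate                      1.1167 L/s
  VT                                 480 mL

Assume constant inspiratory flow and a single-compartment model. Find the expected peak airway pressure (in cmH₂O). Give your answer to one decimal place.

42.0

Equation of motion (constant flow): PIP = Vt/C + R·V̇ + PEEP.
PIP = 480/60.0 + 26.9×1.1167 + 4 = 8.0 + 30.039 + 4 = 42.039 cmH2O.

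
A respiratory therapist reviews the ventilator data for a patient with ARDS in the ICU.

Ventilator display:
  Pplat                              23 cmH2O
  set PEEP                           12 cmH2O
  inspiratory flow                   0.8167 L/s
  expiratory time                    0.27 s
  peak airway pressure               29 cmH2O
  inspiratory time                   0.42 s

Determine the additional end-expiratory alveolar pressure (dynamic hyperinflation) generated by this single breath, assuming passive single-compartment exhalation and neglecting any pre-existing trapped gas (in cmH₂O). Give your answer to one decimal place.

3.4

Vt = flow × Ti = 0.8167 L/s × 0.42 s × 1000 mL/L = 343.01 mL.
R = (PIP − Pplat)/V̇ = (29 − 23) / 0.8167 = 6.0/0.8167 = 7.347 cmH2O·s/L.
C = Vt/(Pplat − PEEP) = 343.01 / (23 − 12) = 343.01/11.0 = 31.183 mL/cmH2O.
τ = R × C = 7.347 × 0.03118 L/cmH2O = 0.2291 s.
Fraction remaining = e^(−Te/τ) = e^(−0.27/0.2291) = 0.3077; trapped volume = 343.01 × 0.3077 = 105.54 mL.
Additional alveolar pressure from trapping ≈ V_trapped / C = 105.54 / 31.183 = 3.385 cmH2O.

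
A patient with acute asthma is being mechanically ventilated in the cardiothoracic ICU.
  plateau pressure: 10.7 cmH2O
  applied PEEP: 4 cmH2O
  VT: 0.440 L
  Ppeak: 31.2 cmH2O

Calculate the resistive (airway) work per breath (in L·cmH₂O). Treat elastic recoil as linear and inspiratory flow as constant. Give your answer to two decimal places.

With constant inspiratory flow the resistive pressure is constant at PIP − Pplat = 31.2 − 10.7 = 20.5 cmH2O, so resistive work = 20.5 × 0.440 = 9.02 L·cmH2O.

9.02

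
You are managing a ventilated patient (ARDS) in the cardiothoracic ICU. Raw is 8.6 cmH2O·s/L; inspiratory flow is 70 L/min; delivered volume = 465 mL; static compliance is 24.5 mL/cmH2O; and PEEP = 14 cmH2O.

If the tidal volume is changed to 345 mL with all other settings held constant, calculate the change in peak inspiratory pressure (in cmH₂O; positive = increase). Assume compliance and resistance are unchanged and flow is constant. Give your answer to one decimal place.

PIP = Vt/C + R·V̇ + PEEP (constant-flow equation of motion).
Only the elastic term changes: ΔPIP = ΔVt / C = (345 − 465) / 24.5 = -4.898 cmH2O.

-4.9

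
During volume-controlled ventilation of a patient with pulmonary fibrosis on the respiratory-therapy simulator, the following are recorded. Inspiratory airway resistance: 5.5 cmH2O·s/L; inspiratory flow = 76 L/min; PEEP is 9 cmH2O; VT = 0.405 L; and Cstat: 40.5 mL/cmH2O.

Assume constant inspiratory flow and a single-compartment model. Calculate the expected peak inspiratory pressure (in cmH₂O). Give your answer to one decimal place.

26.0

Flow: 76 L/min ÷ 60 = 1.2667 L/s.
Equation of motion (constant flow): PIP = Vt/C + R·V̇ + PEEP.
PIP = 405/40.5 + 5.5×1.2667 + 9 = 10.0 + 6.967 + 9 = 25.967 cmH2O.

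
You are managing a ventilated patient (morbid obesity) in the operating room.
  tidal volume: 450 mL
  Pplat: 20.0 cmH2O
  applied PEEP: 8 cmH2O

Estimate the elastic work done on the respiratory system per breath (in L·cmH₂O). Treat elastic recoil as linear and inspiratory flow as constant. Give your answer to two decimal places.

2.70

Elastic work ≈ ½ × (Pplat − PEEP) × Vt = 0.5 × (20.0 − 8) × 0.450 L = 0.5 × 12.0 × 0.450 = 2.7 L·cmH2O.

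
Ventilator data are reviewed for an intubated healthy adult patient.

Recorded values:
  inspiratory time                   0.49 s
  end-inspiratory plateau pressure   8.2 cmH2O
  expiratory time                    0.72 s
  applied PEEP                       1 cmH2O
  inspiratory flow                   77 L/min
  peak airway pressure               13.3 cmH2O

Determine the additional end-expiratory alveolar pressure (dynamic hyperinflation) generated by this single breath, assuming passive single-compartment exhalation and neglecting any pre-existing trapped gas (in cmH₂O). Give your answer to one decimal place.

0.9

Flow: 77 L/min ÷ 60 = 1.2833 L/s.
Vt = flow × Ti = 1.2833 L/s × 0.49 s × 1000 mL/L = 628.82 mL.
R = (PIP − Pplat)/V̇ = (13.3 − 8.2) / 1.2833 = 5.1/1.2833 = 3.974 cmH2O·s/L.
C = Vt/(Pplat − PEEP) = 628.82 / (8.2 − 1) = 628.82/7.2 = 87.336 mL/cmH2O.
τ = R × C = 3.974 × 0.08734 L/cmH2O = 0.3471 s.
Fraction remaining = e^(−Te/τ) = e^(−0.72/0.3471) = 0.1256; trapped volume = 628.82 × 0.1256 = 78.98 mL.
Additional alveolar pressure from trapping ≈ V_trapped / C = 78.98 / 87.336 = 0.9043 cmH2O.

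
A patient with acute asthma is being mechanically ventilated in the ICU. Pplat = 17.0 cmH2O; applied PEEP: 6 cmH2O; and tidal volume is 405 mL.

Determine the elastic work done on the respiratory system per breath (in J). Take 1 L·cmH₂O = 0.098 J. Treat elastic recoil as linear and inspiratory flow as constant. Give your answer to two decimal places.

Elastic work ≈ ½ × (Pplat − PEEP) × Vt = 0.5 × (17.0 − 6) × 0.405 L = 0.5 × 11.0 × 0.405 = 2.228 L·cmH2O.
× 0.098 J/(L·cmH2O) → 0.2183 J.

0.22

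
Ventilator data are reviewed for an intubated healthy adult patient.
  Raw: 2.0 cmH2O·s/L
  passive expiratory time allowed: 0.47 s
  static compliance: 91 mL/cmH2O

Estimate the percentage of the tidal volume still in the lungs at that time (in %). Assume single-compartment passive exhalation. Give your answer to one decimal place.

τ = R × C = 2.0 × 91 mL/cmH2O = 2.0 × 0.091 L/cmH2O = 0.182 s.
Passive exhalation: V(t)/V₀ = e^(−t/τ) = e^(−0.47/0.182) = 0.07559.
Fraction remaining = 0.07559 → 7.559%.

7.6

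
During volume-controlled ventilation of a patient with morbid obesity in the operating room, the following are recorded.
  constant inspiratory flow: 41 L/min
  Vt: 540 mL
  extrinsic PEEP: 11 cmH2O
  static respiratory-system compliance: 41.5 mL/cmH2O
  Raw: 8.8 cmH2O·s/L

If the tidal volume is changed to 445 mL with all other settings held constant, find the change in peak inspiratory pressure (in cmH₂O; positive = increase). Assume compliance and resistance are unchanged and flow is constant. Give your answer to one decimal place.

PIP = Vt/C + R·V̇ + PEEP (constant-flow equation of motion).
Only the elastic term changes: ΔPIP = ΔVt / C = (445 − 540) / 41.5 = -2.289 cmH2O.

-2.3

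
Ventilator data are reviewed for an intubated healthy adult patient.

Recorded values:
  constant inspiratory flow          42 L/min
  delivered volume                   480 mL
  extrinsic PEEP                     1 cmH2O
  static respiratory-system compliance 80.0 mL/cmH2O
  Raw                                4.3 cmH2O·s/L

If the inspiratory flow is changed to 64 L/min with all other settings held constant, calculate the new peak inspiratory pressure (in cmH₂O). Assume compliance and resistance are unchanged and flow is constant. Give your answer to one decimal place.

Flow: 42 L/min ÷ 60 = 0.7 L/s.
New flow: 64 L/min ÷ 60 = 1.0667 L/s.
PIP = Vt/C + R·V̇ + PEEP (constant-flow equation of motion).
Only the resistive term changes: ΔPIP = R × ΔV̇ = 4.3 × (1.0667 − 0.7) = 4.3 × 0.3667 = 1.577 cmH2O.
Original PIP = 480/80.0 + 4.3×0.7 + 1 = 10.01 cmH2O; new PIP = 10.01 + (1.577) = 11.587 cmH2O.

11.6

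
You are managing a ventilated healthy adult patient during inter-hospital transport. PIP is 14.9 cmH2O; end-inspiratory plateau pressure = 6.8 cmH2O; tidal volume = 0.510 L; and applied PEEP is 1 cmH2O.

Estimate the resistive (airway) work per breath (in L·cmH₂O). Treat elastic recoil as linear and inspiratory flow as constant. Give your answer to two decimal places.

With constant inspiratory flow the resistive pressure is constant at PIP − Pplat = 14.9 − 6.8 = 8.1 cmH2O, so resistive work = 8.1 × 0.510 = 4.131 L·cmH2O.

4.13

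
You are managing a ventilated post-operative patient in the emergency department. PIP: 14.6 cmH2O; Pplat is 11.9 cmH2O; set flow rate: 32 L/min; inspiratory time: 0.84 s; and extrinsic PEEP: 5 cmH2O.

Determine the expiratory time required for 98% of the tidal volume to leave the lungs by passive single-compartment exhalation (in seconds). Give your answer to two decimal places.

1.29

Flow: 32 L/min ÷ 60 = 0.5333 L/s.
Vt = flow × Ti = 0.5333 L/s × 0.84 s × 1000 mL/L = 447.97 mL.
R = (PIP − Pplat)/V̇ = (14.6 − 11.9) / 0.5333 = 2.7/0.5333 = 5.063 cmH2O·s/L.
C = Vt/(Pplat − PEEP) = 447.97 / (11.9 − 5) = 447.97/6.9 = 64.923 mL/cmH2O.
τ = R × C = 5.063 × 0.06492 L/cmH2O = 0.3287 s.
t = −τ·ln(1 − 0.98) = −0.3287·ln(0.02) = 1.286 s.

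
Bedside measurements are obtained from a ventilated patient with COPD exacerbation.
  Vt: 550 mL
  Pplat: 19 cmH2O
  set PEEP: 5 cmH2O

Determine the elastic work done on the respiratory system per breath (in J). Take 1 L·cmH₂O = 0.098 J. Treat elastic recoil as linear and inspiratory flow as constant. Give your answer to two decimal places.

0.38

Elastic work ≈ ½ × (Pplat − PEEP) × Vt = 0.5 × (19 − 5) × 0.550 L = 0.5 × 14.0 × 0.550 = 3.85 L·cmH2O.
× 0.098 J/(L·cmH2O) → 0.3773 J.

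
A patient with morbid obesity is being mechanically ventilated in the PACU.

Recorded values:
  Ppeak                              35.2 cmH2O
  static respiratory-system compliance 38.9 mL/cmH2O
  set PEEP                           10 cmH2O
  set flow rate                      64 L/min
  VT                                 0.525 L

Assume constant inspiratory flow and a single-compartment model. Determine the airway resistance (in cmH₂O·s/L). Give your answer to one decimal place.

11.0

Flow: 64 L/min ÷ 60 = 1.0667 L/s.
Equation of motion (constant flow): PIP = Vt/C + R·V̇ + PEEP.
R·V̇ = PIP − Vt/C − PEEP = 35.2 − 525/38.9 − 10 = 35.2 − 13.496 − 10 = 11.704 cmH2O.
R = 11.704 / 1.0667 = 10.972 cmH2O·s/L.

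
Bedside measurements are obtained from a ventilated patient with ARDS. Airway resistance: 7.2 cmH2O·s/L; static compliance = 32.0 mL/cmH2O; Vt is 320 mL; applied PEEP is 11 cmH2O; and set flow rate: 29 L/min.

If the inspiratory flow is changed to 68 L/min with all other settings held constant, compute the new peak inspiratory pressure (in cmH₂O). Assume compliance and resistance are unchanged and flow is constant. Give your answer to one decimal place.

29.2

Flow: 29 L/min ÷ 60 = 0.4833 L/s.
New flow: 68 L/min ÷ 60 = 1.1333 L/s.
PIP = Vt/C + R·V̇ + PEEP (constant-flow equation of motion).
Only the resistive term changes: ΔPIP = R × ΔV̇ = 7.2 × (1.1333 − 0.4833) = 7.2 × 0.65 = 4.68 cmH2O.
Original PIP = 320/32.0 + 7.2×0.4833 + 11 = 24.48 cmH2O; new PIP = 24.48 + (4.68) = 29.16 cmH2O.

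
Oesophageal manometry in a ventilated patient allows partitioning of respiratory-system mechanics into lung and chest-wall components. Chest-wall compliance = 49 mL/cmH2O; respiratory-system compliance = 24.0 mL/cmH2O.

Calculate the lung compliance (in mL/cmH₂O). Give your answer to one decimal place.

47.0

1/CL = 1/Crs − 1/Ccw.
1/CL = 1/24.0 − 1/49 = 0.02126.
CL = 47.037 mL/cmH2O.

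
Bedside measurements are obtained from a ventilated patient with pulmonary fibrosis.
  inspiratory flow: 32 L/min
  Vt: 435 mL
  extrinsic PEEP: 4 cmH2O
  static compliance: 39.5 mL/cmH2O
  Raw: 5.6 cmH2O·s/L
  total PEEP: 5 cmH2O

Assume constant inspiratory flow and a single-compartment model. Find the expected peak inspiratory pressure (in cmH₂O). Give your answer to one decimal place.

19.0

Flow: 32 L/min ÷ 60 = 0.5333 L/s.
Total PEEP = 5 cmH2O (set 4 + intrinsic 1); this is the baseline alveolar pressure.
Equation of motion (constant flow): PIP = Vt/C + R·V̇ + PEEP.
PIP = 435/39.5 + 5.6×0.5333 + 5 = 11.013 + 2.986 + 5 = 18.999 cmH2O.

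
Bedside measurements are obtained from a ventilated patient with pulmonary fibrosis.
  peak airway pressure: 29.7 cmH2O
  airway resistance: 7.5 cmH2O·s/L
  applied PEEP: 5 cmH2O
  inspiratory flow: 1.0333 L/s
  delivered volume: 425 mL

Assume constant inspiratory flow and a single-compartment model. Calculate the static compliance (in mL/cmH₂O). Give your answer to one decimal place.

Equation of motion (constant flow): PIP = Vt/C + R·V̇ + PEEP.
Vt/C = PIP − R·V̇ − PEEP = 29.7 − 7.5×1.0333 − 5 = 29.7 − 7.75 − 5 = 16.95 cmH2O.
C = Vt / 16.95 = 425 / 16.95 = 25.074 mL/cmH2O.

25.1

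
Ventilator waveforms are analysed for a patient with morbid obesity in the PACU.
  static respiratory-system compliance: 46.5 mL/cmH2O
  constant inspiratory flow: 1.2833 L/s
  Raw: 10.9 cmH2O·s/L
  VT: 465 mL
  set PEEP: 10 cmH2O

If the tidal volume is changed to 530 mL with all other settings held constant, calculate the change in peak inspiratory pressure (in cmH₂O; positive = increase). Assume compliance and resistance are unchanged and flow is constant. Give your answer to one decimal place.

PIP = Vt/C + R·V̇ + PEEP (constant-flow equation of motion).
Only the elastic term changes: ΔPIP = ΔVt / C = (530 − 465) / 46.5 = 1.398 cmH2O.

1.4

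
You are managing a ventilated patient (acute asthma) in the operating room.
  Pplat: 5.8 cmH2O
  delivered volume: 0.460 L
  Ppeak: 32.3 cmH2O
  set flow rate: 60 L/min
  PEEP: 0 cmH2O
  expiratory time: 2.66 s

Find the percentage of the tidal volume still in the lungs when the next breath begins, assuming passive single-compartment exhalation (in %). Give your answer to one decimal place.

Flow: 60 L/min ÷ 60 = 1 L/s.
R = (PIP − Pplat)/V̇ = (32.3 − 5.8) / 1 = 26.5/1 = 26.5 cmH2O·s/L.
C = Vt/(Pplat − PEEP) = 460.0 / (5.8 − 0) = 460.0/5.8 = 79.31 mL/cmH2O.
τ = R × C = 26.5 × 0.07931 L/cmH2O = 2.102 s.
Fraction remaining at end-expiration = e^(−Te/τ) = e^(−2.66/2.102) = 0.2821 → 28.21%.

28.2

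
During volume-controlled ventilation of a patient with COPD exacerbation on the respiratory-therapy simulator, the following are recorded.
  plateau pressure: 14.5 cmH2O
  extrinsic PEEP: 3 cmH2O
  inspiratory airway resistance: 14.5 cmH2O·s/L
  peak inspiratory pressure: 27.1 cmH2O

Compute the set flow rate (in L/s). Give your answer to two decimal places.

flow = (PIP − Pplat) / Raw = 12.6 / 14.5 = 0.869 L/s.

0.87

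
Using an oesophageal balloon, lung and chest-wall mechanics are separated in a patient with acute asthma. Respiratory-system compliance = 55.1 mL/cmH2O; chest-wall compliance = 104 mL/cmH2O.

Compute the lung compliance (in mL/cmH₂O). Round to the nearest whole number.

1/CL = 1/Crs − 1/Ccw.
1/CL = 1/55.1 − 1/104 = 0.008533.
CL = 117.19 mL/cmH2O.

117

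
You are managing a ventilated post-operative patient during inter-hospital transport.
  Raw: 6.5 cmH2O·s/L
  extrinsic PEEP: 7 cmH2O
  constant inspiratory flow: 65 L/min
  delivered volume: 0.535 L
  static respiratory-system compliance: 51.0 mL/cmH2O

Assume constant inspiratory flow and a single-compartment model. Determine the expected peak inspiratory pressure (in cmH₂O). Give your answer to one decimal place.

24.5

Flow: 65 L/min ÷ 60 = 1.0833 L/s.
Equation of motion (constant flow): PIP = Vt/C + R·V̇ + PEEP.
PIP = 535/51.0 + 6.5×1.0833 + 7 = 10.49 + 7.041 + 7 = 24.531 cmH2O.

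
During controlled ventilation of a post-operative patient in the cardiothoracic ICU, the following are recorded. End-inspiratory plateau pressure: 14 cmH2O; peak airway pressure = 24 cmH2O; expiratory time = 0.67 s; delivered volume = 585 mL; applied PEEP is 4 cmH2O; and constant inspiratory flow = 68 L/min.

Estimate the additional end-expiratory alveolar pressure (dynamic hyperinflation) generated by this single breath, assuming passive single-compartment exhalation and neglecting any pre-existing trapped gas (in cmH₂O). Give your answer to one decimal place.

Flow: 68 L/min ÷ 60 = 1.1333 L/s.
R = (PIP − Pplat)/V̇ = (24 − 14) / 1.1333 = 10.0/1.1333 = 8.824 cmH2O·s/L.
C = Vt/(Pplat − PEEP) = 585.0 / (14 − 4) = 585.0/10.0 = 58.5 mL/cmH2O.
τ = R × C = 8.824 × 0.0585 L/cmH2O = 0.5162 s.
Fraction remaining = e^(−Te/τ) = e^(−0.67/0.5162) = 0.2731; trapped volume = 585.0 × 0.2731 = 159.76 mL.
Additional alveolar pressure from trapping ≈ V_trapped / C = 159.76 / 58.5 = 2.731 cmH2O.

2.7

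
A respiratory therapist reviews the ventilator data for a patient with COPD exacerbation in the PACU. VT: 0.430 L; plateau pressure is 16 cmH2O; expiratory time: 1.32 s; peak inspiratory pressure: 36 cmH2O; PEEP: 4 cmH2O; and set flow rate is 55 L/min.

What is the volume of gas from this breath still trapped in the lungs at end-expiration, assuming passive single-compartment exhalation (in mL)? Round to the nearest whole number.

79

Flow: 55 L/min ÷ 60 = 0.9167 L/s.
R = (PIP − Pplat)/V̇ = (36 − 16) / 0.9167 = 20.0/0.9167 = 21.817 cmH2O·s/L.
C = Vt/(Pplat − PEEP) = 430.0 / (16 − 4) = 430.0/12.0 = 35.833 mL/cmH2O.
τ = R × C = 21.817 × 0.03583 L/cmH2O = 0.7817 s.
Fraction remaining = e^(−Te/τ) = e^(−1.32/0.7817) = 0.1848.
Trapped volume = 430.0 × 0.1848 = 79.464 mL.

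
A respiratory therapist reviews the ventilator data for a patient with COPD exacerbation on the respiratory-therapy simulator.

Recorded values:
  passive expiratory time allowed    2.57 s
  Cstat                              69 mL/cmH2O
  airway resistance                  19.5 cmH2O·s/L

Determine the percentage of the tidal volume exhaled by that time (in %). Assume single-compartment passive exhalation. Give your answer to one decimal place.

85.2

τ = R × C = 19.5 × 69 mL/cmH2O = 19.5 × 0.069 L/cmH2O = 1.346 s.
Passive exhalation: V(t)/V₀ = e^(−t/τ) = e^(−2.57/1.346) = 0.1482.
Fraction exhaled = 1 − 0.1482 = 0.8518 → 85.18%.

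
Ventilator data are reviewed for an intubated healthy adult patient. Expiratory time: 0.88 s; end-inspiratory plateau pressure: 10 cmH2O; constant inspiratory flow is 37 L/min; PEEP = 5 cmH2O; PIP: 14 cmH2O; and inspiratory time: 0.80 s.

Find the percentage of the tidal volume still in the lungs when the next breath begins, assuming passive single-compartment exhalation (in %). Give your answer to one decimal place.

25.3

Flow: 37 L/min ÷ 60 = 0.6167 L/s.
Vt = flow × Ti = 0.6167 L/s × 0.80 s × 1000 mL/L = 493.36 mL.
R = (PIP − Pplat)/V̇ = (14 − 10) / 0.6167 = 4.0/0.6167 = 6.486 cmH2O·s/L.
C = Vt/(Pplat − PEEP) = 493.36 / (10 − 5) = 493.36/5.0 = 98.672 mL/cmH2O.
τ = R × C = 6.486 × 0.09867 L/cmH2O = 0.64 s.
Fraction remaining at end-expiration = e^(−Te/τ) = e^(−0.88/0.64) = 0.2528 → 25.28%.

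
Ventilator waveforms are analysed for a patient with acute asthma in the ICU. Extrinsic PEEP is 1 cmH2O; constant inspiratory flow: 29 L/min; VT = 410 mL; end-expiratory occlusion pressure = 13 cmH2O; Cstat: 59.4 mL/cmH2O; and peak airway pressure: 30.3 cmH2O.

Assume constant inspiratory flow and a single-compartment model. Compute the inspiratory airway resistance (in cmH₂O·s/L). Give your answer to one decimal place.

21.5

Flow: 29 L/min ÷ 60 = 0.4833 L/s.
Total PEEP = 13 cmH2O (set 1 + intrinsic 12); this is the baseline alveolar pressure.
Equation of motion (constant flow): PIP = Vt/C + R·V̇ + PEEP.
R·V̇ = PIP − Vt/C − PEEP = 30.3 − 410/59.4 − 13 = 30.3 − 6.902 − 13 = 10.398 cmH2O.
R = 10.398 / 0.4833 = 21.515 cmH2O·s/L.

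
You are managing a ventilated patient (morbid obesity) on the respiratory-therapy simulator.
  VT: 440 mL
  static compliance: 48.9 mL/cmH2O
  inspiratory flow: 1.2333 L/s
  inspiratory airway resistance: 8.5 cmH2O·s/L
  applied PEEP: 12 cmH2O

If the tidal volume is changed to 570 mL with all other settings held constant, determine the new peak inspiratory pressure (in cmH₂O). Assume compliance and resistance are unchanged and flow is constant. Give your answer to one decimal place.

PIP = Vt/C + R·V̇ + PEEP (constant-flow equation of motion).
Only the elastic term changes: ΔPIP = ΔVt / C = (570 − 440) / 48.9 = 2.658 cmH2O.
Original PIP = 440/48.9 + 8.5×1.2333 + 12 = 31.481 cmH2O; new PIP = 31.481 + (2.658) = 34.139 cmH2O.

34.1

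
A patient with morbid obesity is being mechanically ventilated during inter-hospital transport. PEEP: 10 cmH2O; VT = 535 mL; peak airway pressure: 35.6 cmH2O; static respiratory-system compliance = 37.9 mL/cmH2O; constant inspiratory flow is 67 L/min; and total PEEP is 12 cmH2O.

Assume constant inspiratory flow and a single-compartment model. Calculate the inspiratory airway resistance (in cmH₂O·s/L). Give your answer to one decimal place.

Flow: 67 L/min ÷ 60 = 1.1167 L/s.
Total PEEP = 12 cmH2O (set 10 + intrinsic 2); this is the baseline alveolar pressure.
Equation of motion (constant flow): PIP = Vt/C + R·V̇ + PEEP.
R·V̇ = PIP − Vt/C − PEEP = 35.6 − 535/37.9 − 12 = 35.6 − 14.116 − 12 = 9.484 cmH2O.
R = 9.484 / 1.1167 = 8.493 cmH2O·s/L.

8.5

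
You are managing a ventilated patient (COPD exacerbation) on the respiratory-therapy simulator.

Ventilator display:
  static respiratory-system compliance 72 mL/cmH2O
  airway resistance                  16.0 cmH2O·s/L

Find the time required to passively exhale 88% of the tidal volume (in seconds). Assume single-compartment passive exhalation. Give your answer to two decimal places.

τ = R × C = 16.0 × 72 mL/cmH2O = 16.0 × 0.072 L/cmH2O = 1.152 s.
Exhaled fraction f = 1 − e^(−t/τ) → t = −τ·ln(1 − f) = −1.152·ln(0.12) = 2.443 s.

2.44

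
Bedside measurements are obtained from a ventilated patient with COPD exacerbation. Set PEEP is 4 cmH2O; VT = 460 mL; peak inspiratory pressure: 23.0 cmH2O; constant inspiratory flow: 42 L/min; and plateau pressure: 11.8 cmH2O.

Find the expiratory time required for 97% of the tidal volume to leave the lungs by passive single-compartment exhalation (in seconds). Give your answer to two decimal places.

3.31

Flow: 42 L/min ÷ 60 = 0.7 L/s.
R = (PIP − Pplat)/V̇ = (23.0 − 11.8) / 0.7 = 11.2/0.7 = 16.0 cmH2O·s/L.
C = Vt/(Pplat − PEEP) = 460.0 / (11.8 − 4) = 460.0/7.8 = 58.974 mL/cmH2O.
τ = R × C = 16.0 × 0.05897 L/cmH2O = 0.9435 s.
t = −τ·ln(1 − 0.97) = −0.9435·ln(0.03) = 3.308 s.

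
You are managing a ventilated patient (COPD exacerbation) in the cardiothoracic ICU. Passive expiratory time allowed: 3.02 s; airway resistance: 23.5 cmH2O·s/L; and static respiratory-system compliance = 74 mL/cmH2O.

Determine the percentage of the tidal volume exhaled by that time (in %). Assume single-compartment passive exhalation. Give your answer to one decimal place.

τ = R × C = 23.5 × 74 mL/cmH2O = 23.5 × 0.074 L/cmH2O = 1.739 s.
Passive exhalation: V(t)/V₀ = e^(−t/τ) = e^(−3.02/1.739) = 0.1761.
Fraction exhaled = 1 − 0.1761 = 0.8239 → 82.39%.

82.4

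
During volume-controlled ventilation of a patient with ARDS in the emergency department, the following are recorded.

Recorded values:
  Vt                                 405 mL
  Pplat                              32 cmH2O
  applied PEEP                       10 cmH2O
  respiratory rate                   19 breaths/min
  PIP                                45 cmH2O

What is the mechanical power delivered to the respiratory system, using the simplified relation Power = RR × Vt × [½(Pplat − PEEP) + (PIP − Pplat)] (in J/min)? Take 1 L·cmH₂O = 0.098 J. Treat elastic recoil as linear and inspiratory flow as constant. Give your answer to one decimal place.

18.1

Per-breath work = Vt × [½(Pplat−PEEP) + (PIP−Pplat)] = 0.405 × [0.5×22.0 + 13.0] = 0.405 × 24.0 = 9.72 L·cmH2O.
Power = 19 × 9.72 = 184.68 L·cmH2O/min.
× 0.098 J/(L·cmH2O) → 18.099 J/min.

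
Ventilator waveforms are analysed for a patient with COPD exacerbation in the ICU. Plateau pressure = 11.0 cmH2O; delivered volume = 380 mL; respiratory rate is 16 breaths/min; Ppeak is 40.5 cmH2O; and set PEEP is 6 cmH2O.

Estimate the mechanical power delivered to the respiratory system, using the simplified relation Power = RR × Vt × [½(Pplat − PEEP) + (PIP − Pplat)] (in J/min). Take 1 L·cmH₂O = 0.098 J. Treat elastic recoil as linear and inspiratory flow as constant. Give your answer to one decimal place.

Per-breath work = Vt × [½(Pplat−PEEP) + (PIP−Pplat)] = 0.380 × [0.5×5.0 + 29.5] = 0.380 × 32.0 = 12.16 L·cmH2O.
Power = 16 × 12.16 = 194.56 L·cmH2O/min.
× 0.098 J/(L·cmH2O) → 19.067 J/min.

19.1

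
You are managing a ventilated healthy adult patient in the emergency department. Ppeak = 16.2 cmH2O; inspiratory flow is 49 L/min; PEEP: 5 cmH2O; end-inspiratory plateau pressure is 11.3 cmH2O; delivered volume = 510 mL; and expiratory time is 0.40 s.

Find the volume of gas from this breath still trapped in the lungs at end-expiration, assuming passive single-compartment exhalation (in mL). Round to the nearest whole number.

224

Flow: 49 L/min ÷ 60 = 0.8167 L/s.
R = (PIP − Pplat)/V̇ = (16.2 − 11.3) / 0.8167 = 4.9/0.8167 = 6.0 cmH2O·s/L.
C = Vt/(Pplat − PEEP) = 510.0 / (11.3 − 5) = 510.0/6.3 = 80.952 mL/cmH2O.
τ = R × C = 6.0 × 0.08095 L/cmH2O = 0.4857 s.
Fraction remaining = e^(−Te/τ) = e^(−0.40/0.4857) = 0.4389.
Trapped volume = 510.0 × 0.4389 = 223.84 mL.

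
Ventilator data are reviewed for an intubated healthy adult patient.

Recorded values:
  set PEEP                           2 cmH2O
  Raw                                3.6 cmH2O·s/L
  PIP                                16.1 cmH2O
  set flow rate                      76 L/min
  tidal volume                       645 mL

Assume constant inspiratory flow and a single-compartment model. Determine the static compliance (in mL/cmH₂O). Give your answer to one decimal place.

67.6

Flow: 76 L/min ÷ 60 = 1.2667 L/s.
Equation of motion (constant flow): PIP = Vt/C + R·V̇ + PEEP.
Vt/C = PIP − R·V̇ − PEEP = 16.1 − 3.6×1.2667 − 2 = 16.1 − 4.56 − 2 = 9.54 cmH2O.
C = Vt / 9.54 = 645 / 9.54 = 67.61 mL/cmH2O.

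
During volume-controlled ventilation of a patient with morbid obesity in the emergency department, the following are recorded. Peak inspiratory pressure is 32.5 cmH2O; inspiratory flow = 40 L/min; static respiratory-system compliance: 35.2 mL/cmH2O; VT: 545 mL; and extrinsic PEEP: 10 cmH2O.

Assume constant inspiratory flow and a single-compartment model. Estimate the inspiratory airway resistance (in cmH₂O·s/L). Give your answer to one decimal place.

10.5

Flow: 40 L/min ÷ 60 = 0.6667 L/s.
Equation of motion (constant flow): PIP = Vt/C + R·V̇ + PEEP.
R·V̇ = PIP − Vt/C − PEEP = 32.5 − 545/35.2 − 10 = 32.5 − 15.483 − 10 = 7.017 cmH2O.
R = 7.017 / 0.6667 = 10.525 cmH2O·s/L.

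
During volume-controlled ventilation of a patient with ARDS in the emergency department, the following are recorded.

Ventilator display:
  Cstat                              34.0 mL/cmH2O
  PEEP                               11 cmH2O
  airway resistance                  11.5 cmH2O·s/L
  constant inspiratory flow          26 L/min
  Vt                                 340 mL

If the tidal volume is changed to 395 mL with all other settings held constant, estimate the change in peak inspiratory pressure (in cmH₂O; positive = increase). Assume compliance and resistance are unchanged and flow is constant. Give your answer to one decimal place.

PIP = Vt/C + R·V̇ + PEEP (constant-flow equation of motion).
Only the elastic term changes: ΔPIP = ΔVt / C = (395 − 340) / 34.0 = 1.618 cmH2O.

1.6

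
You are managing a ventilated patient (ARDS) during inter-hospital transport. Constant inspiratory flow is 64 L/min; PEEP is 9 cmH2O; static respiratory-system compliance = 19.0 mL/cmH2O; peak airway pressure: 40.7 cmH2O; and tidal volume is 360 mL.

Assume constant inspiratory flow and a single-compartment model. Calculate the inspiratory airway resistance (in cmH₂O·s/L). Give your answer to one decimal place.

Flow: 64 L/min ÷ 60 = 1.0667 L/s.
Equation of motion (constant flow): PIP = Vt/C + R·V̇ + PEEP.
R·V̇ = PIP − Vt/C − PEEP = 40.7 − 360/19.0 − 9 = 40.7 − 18.947 − 9 = 12.753 cmH2O.
R = 12.753 / 1.0667 = 11.956 cmH2O·s/L.

12.0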